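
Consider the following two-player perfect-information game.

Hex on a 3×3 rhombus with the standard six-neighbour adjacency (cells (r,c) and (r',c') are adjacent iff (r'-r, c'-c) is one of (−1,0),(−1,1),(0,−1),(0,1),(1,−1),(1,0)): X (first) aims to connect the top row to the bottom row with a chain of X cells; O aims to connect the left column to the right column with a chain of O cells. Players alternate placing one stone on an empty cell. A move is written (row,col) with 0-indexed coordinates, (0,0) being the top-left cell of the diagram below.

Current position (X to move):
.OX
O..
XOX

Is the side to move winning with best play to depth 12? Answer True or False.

X winning at [.OX/O../XOX]: True

[.OX/O../XOX] X move#1: (0,0):+1/XOX/O../XOX*, (1,1):+1/.OX/OX./XOX, (1,2):+1/.OX/O.X/XOX
[XOX/O../XOX] O move#2: (1,1):-1/XOX/OO./XOX*, (1,2):-1/XOX/O.O/XOX
[XOX/OO./XOX] X move#3: (1,2):+1/XOX/OOX/XOX*
[XOX/OOX/XOX] end (terminal -1, O#4); searched .OX/O../XOX to 12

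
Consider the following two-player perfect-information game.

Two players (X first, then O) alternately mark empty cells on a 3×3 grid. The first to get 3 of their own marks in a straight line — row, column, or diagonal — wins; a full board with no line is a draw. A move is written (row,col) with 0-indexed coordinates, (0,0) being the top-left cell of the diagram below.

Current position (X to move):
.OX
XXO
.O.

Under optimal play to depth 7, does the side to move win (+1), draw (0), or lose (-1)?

value(.OX/XXO/.O., X) = +1

p1 X@[.OX/XXO/.O.]: (0,0)[XOX/XXO/.O.]+1* (2,0)[.OX/XXO/XO.]+1 (2,2)[.OX/XXO/.OX]+1
p2 O@[XOX/XXO/.O.]: (2,0)[XOX/XXO/OO.]-1* (2,2)[XOX/XXO/.OO]-1
p3 X@[XOX/XXO/OO.]: (2,2)[XOX/XXO/OOX]+1*
p4 O@[XOX/XXO/OOX] terminal -1; root [.OX/XXO/.O.] d7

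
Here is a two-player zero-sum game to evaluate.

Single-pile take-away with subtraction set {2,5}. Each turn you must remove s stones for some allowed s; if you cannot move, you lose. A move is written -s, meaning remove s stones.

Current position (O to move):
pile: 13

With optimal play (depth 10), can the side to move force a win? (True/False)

[13] O move#1: -2:+1/11*, -5:+1/8
[11] X move#2: -2:-1/9*, -5:-1/6
[9] O move#3: -2:+1/7*, -5:+1/4
[7] X move#4: -2:-1/5*, -5:-1/2
[5] O move#5: -2:-1/3, -5:+1/0*
[0] end (terminal -1, X#6); searched 13 to 10

O winning at [13]: True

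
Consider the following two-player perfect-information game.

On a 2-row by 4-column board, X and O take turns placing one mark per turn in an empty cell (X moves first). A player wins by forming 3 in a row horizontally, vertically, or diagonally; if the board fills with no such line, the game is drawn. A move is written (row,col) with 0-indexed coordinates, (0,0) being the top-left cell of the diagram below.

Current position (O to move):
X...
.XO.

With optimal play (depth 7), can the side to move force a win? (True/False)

[X.../.XO.] O move#1: (0,1):+0/XO../.XO.*, (0,2):+0/X.O./.XO., (0,3):+0/X..O/.XO., (1,0):+0/X.../OXO., (1,3):+0/X.../.XOO
[XO../.XO.] X move#2: (0,2):+0/XOX./.XO.*, (0,3):+0/XO.X/.XO., (1,0):+0/XO../XXO., (1,3):+0/XO../.XOX
[XOX./.XO.] O move#3: (0,3):+0/XOXO/.XO.*, (1,0):+0/XOX./OXO., (1,3):+0/XOX./.XOO
[XOXO/.XO.] X move#4: (1,0):+0/XOXO/XXO.*, (1,3):+0/XOXO/.XOX
[XOXO/XXO.] O move#5: (1,3):+0/XOXO/XXOO*
[XOXO/XXOO] end (terminal +0, X#6); searched X.../.XO. to 7

O winning at [X.../.XO.]: False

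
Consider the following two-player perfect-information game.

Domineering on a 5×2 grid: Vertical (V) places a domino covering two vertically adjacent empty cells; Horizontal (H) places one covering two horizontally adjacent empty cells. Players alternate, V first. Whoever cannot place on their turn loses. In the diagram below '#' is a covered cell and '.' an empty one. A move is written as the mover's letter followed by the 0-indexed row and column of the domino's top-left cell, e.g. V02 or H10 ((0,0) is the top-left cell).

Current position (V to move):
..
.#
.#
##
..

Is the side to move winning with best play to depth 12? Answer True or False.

V winning at [../.#/.#/##/..]: False

p1 V@[../.#/.#/##/..]: V00[#./##/.#/##/..]-1* V10[../##/##/##/..]-1
p2 H@[#./##/.#/##/..]: H40[#./##/.#/##/##]+1*
p3 V@[#./##/.#/##/##] terminal -1; root [../.#/.#/##/..] d12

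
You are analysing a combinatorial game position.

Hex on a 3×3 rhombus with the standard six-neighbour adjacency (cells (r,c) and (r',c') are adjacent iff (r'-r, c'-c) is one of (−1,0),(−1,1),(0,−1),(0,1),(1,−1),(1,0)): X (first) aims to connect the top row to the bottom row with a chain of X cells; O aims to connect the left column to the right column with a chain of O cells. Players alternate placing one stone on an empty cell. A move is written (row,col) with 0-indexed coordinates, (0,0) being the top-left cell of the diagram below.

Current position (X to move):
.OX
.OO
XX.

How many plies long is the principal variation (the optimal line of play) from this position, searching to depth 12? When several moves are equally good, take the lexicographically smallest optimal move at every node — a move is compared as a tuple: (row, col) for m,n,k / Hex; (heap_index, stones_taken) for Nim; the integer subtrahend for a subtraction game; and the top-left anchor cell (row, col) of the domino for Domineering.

[.OX/.OO/XX.] X move#1: (0,0):-1/XOX/.OO/XX.*, (1,0):-1/.OX/XOO/XX., (2,2):-1/.OX/.OO/XXX
[XOX/.OO/XX.] O move#2: (1,0):+1/XOX/OOO/XX.*, (2,2):-1/XOX/.OO/XXO
[XOX/OOO/XX.] end (terminal -1, X#3); searched .OX/.OO/XX. to 12

PV length from [.OX/.OO/XX.]: 2 plies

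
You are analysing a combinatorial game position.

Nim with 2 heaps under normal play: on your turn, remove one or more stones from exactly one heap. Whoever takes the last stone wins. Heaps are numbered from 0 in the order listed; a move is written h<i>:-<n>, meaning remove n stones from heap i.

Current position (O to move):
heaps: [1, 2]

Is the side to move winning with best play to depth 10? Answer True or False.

[(1,2)] O move#1: h0:-1:-1/(0,2), h1:-1:+1/(1,1)*, h1:-2:-1/(1,0)
[(1,1)] X move#2: h0:-1:-1/(0,1)*, h1:-1:-1/(1,0)
[(0,1)] O move#3: h1:-1:+1/(0,0)*
[(0,0)] end (terminal -1, X#4); searched (1,2) to 10

O winning at [(1,2)]: True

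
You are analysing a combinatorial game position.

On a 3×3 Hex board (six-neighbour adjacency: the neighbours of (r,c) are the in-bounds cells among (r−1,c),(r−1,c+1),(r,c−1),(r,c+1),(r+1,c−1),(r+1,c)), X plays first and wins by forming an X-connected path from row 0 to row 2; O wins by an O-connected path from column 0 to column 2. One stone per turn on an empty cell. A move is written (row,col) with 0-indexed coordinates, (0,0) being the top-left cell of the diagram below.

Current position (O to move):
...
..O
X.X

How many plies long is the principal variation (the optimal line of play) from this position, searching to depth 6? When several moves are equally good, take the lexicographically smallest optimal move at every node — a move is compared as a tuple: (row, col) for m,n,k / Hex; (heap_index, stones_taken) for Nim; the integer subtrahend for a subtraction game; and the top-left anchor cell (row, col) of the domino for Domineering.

PV length from [.../..O/X.X]: 5 plies

p1 O@[.../..O/X.X]: (0,0)[O../..O/X.X]-1 (0,1)[.O./..O/X.X]+1* (0,2)[..O/..O/X.X]-1 (1,0)[.../O.O/X.X]-1 (1,1)[.../.OO/X.X]-1 (2,1)[.../..O/XOX]-1
p2 X@[.O./..O/X.X]: (0,0)[XO./..O/X.X]-1* (0,2)[.OX/..O/X.X]-1 (1,0)[.O./X.O/X.X]-1 (1,1)[.O./.XO/X.X]-1 (2,1)[.O./..O/XXX]-1
p3 O@[XO./..O/X.X]: (0,2)[XOO/..O/X.X]-1 (1,0)[XO./O.O/X.X]+1* (1,1)[XO./.OO/X.X]-1 (2,1)[XO./..O/XOX]-1
p4 X@[XO./O.O/X.X]: (0,2)[XOX/O.O/X.X]-1* (1,1)[XO./OXO/X.X]-1 (2,1)[XO./O.O/XXX]-1
p5 O@[XOX/O.O/X.X]: (1,1)[XOX/OOO/X.X]+1* (2,1)[XOX/O.O/XOX]-1
p6 X@[XOX/OOO/X.X] terminal -1; root [.../..O/X.X] d6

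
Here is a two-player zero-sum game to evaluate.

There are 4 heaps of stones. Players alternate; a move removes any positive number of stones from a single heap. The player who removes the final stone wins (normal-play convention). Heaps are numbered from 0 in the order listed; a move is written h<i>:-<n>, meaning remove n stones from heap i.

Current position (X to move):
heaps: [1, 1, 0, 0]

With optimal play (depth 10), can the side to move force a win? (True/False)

X winning at [(1,1,0,0)]: False

ply 1, X at (1,1,0,0) | h0:-1=-1→(0,1,0,0)*; h1:-1=-1→(1,0,0,0)
ply 2, O at (0,1,0,0) | h1:-1=+1→(0,0,0,0)*
ply 3: (0,0,0,0) is terminal -1 (X); from (1,1,0,0) depth 10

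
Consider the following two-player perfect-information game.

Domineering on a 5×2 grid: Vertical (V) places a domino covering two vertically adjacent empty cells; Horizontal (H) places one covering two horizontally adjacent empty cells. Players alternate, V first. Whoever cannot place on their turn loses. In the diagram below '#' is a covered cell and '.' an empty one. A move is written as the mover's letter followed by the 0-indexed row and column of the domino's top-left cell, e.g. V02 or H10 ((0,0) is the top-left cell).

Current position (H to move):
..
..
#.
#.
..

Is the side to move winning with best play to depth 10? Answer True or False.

H winning at [../../#./#./..]: True

ply 1, H at ../../#./#./.. | H00=+1→##/../#./#./..*; H10=+1→../##/#./#./..; H40=-1→../../#./#./##
ply 2, V at ##/../#./#./.. | V11=-1→##/.#/##/#./..*; V21=-1→##/../##/##/..; V31=-1→##/../#./##/.#
ply 3, H at ##/.#/##/#./.. | H40=+1→##/.#/##/#./##*
ply 4: ##/.#/##/#./## is terminal -1 (V); from ../../#./#./.. depth 10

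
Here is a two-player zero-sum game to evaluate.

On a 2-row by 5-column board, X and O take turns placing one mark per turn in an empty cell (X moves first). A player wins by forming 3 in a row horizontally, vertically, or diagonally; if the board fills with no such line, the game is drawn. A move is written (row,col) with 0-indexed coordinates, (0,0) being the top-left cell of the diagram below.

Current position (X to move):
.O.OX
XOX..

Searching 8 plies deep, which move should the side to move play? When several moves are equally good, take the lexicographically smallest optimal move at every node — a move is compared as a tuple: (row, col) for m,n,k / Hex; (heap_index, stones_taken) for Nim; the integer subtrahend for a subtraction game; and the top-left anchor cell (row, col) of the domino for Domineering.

p1 X@[.O.OX/XOX..]: (0,0)[XO.OX/XOX..]-1 (0,2)[.OXOX/XOX..]+0* (1,3)[.O.OX/XOXX.]-1 (1,4)[.O.OX/XOX.X]-1
p2 O@[.OXOX/XOX..]: (0,0)[OOXOX/XOX..]+0* (1,3)[.OXOX/XOXO.]+0 (1,4)[.OXOX/XOX.O]+0
p3 X@[OOXOX/XOX..]: (1,3)[OOXOX/XOXX.]+0* (1,4)[OOXOX/XOX.X]+0
p4 O@[OOXOX/XOXX.]: (1,4)[OOXOX/XOXXO]+0*
p5 X@[OOXOX/XOXXO] terminal +0; root [.O.OX/XOX..] d8

X's best at [.O.OX/XOX..]: (0,2)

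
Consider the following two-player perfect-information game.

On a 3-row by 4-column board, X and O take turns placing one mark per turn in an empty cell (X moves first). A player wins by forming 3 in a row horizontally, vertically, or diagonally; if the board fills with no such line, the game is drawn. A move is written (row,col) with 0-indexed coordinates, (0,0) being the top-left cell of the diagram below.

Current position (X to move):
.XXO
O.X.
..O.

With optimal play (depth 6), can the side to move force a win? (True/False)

X winning at [.XXO/O.X./..O.]: True

p1 X@[.XXO/O.X./..O.]: (0,0)[XXXO/O.X./..O.]+1* (1,1)[.XXO/OXX./..O.]+1 (1,3)[.XXO/O.XX/..O.]+1 (2,0)[.XXO/O.X./X.O.]+1 (2,1)[.XXO/O.X./.XO.]+1 (2,3)[.XXO/O.X./..OX]+1
p2 O@[XXXO/O.X./..O.] terminal -1; root [.XXO/O.X./..O.] d6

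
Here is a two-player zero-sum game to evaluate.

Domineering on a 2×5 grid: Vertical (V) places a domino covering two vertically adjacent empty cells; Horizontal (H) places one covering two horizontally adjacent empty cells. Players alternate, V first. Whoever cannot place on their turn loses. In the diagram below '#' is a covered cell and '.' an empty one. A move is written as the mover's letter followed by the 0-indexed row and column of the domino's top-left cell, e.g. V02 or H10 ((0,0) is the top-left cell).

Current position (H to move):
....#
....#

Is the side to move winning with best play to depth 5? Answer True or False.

ply 1, H at ....#/....# | H00=-1→##..#/....#; H01=+1→.##.#/....#*; H02=-1→..###/....#; H10=-1→....#/##..#; H11=+1→....#/.##.#; H12=-1→....#/..###
ply 2, V at .##.#/....# | V00=-1→###.#/#...#*; V03=-1→.####/...##
ply 3, H at ###.#/#...# | H11=-1→###.#/###.#; H12=+1→###.#/#.###*
ply 4: ###.#/#.### is terminal -1 (V); from ....#/....# depth 5

H winning at [....#/....#]: True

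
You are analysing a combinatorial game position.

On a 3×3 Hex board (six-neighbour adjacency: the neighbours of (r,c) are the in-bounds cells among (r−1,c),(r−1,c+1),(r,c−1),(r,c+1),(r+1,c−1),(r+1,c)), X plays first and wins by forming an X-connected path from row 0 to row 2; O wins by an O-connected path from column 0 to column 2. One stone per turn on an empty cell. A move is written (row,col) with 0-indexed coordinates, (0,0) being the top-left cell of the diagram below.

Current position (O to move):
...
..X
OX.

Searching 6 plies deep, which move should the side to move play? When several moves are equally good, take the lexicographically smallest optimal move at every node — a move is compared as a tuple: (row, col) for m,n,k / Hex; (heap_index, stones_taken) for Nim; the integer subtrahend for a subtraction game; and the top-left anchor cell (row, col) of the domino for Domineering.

O's best at [.../..X/OX.]: (0,2)

p1 O@[.../..X/OX.]: (0,0)[O../..X/OX.]-1 (0,1)[.O./..X/OX.]-1 (0,2)[..O/..X/OX.]+1* (1,0)[.../O.X/OX.]-1 (1,1)[.../.OX/OX.]-1 (2,2)[.../..X/OXO]-1
p2 X@[..O/..X/OX.]: (0,0)[X.O/..X/OX.]-1* (0,1)[.XO/..X/OX.]-1 (1,0)[..O/X.X/OX.]-1 (1,1)[..O/.XX/OX.]-1 (2,2)[..O/..X/OXX]-1
p3 O@[X.O/..X/OX.]: (0,1)[XOO/..X/OX.]+1* (1,0)[X.O/O.X/OX.]+1 (1,1)[X.O/.OX/OX.]+1 (2,2)[X.O/..X/OXO]-1
p4 X@[XOO/..X/OX.]: (1,0)[XOO/X.X/OX.]-1* (1,1)[XOO/.XX/OX.]-1 (2,2)[XOO/..X/OXX]-1
p5 O@[XOO/X.X/OX.]: (1,1)[XOO/XOX/OX.]+1* (2,2)[XOO/X.X/OXO]-1
p6 X@[XOO/XOX/OX.] terminal -1; root [.../..X/OX.] d6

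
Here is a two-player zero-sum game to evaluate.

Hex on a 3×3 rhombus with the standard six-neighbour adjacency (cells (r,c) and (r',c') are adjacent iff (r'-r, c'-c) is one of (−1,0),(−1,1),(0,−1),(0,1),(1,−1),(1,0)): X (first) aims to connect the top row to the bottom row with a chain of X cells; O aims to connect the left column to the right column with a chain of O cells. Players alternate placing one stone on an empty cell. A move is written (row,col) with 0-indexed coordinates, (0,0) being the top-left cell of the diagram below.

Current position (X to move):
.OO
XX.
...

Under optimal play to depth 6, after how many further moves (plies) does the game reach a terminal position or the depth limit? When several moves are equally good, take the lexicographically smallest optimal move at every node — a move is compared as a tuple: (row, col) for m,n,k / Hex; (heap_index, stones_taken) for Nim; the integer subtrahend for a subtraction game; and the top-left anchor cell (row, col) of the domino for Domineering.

PV length from [.OO/XX./...]: 3 plies

p1 X@[.OO/XX./...]: (0,0)[XOO/XX./...]+1* (1,2)[.OO/XXX/...]-1 (2,0)[.OO/XX./X..]-1 (2,1)[.OO/XX./.X.]-1 (2,2)[.OO/XX./..X]-1
p2 O@[XOO/XX./...]: (1,2)[XOO/XXO/...]-1* (2,0)[XOO/XX./O..]-1 (2,1)[XOO/XX./.O.]-1 (2,2)[XOO/XX./..O]-1
p3 X@[XOO/XXO/...]: (2,0)[XOO/XXO/X..]+1* (2,1)[XOO/XXO/.X.]+1 (2,2)[XOO/XXO/..X]+1
p4 O@[XOO/XXO/X..] terminal -1; root [.OO/XX./...] d6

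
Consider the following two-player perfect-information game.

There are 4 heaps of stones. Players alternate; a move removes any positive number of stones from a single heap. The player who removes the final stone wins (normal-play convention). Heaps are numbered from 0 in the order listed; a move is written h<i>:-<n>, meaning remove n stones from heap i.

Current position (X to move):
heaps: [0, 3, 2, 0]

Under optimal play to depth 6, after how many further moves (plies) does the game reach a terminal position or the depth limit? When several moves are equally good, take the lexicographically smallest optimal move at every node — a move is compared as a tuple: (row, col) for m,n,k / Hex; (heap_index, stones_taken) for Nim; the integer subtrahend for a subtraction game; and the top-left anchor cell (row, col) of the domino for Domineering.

PV length from [(0,3,2,0)]: 5 plies

[(0,3,2,0)] X move#1: h1:-1:+1/(0,2,2,0)*, h1:-2:-1/(0,1,2,0), h1:-3:-1/(0,0,2,0), h2:-1:-1/(0,3,1,0), h2:-2:-1/(0,3,0,0)
[(0,2,2,0)] O move#2: h1:-1:-1/(0,1,2,0)*, h1:-2:-1/(0,0,2,0), h2:-1:-1/(0,2,1,0), h2:-2:-1/(0,2,0,0)
[(0,1,2,0)] X move#3: h1:-1:-1/(0,0,2,0), h2:-1:+1/(0,1,1,0)*, h2:-2:-1/(0,1,0,0)
[(0,1,1,0)] O move#4: h1:-1:-1/(0,0,1,0)*, h2:-1:-1/(0,1,0,0)
[(0,0,1,0)] X move#5: h2:-1:+1/(0,0,0,0)*
[(0,0,0,0)] end (terminal -1, O#6); searched (0,3,2,0) to 6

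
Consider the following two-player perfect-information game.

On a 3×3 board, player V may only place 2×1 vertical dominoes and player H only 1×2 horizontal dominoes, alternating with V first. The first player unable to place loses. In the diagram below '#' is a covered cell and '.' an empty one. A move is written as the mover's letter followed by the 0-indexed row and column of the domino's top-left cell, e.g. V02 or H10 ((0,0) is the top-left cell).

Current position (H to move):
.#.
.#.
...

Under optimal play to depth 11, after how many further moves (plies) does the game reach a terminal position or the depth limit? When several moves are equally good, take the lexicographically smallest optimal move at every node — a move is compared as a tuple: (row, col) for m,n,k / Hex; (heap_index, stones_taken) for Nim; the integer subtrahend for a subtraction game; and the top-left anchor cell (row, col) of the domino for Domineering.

[.#./.#./...] H move#1: H20:-1/.#./.#./##.*, H21:-1/.#./.#./.##
[.#./.#./##.] V move#2: V00:+1/##./##./##.*, V02:+1/.##/.##/##., V12:+1/.#./.##/###
[##./##./##.] end (terminal -1, H#3); searched .#./.#./... to 11

PV length from [.#./.#./...]: 2 plies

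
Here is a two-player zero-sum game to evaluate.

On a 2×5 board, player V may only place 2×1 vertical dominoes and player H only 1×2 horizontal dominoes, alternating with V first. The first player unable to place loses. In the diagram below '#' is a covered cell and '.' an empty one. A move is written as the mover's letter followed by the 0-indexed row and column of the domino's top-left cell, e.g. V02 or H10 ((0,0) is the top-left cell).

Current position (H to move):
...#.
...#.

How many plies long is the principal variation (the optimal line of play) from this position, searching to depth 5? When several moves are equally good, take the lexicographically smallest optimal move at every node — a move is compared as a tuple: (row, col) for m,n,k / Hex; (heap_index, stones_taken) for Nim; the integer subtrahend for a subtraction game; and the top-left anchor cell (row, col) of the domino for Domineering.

p1 H@[...#./...#.]: H00[##.#./...#.]-1* H01[.###./...#.]-1 H10[...#./##.#.]-1 H11[...#./.###.]-1
p2 V@[##.#./...#.]: V02[####./..##.]+1* V04[##.##/...##]-1
p3 H@[####./..##.]: H10[####./####.]-1*
p4 V@[####./####.]: V04[#####/#####]+1*
p5 H@[#####/#####] terminal -1; root [...#./...#.] d5

PV length from [...#./...#.]: 4 plies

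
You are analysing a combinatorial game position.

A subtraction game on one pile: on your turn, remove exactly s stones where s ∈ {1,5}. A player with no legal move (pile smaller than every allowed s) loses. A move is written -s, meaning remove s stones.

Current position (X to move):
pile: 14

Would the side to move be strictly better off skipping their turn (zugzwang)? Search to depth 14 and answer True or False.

zugzwang(14, X) = True

[14] X move#1: -1:-1/13*, -5:-1/9
[13] O move#2: -1:+1/12*, -5:+1/8
[12] X move#3: -1:-1/11*, -5:-1/7
[11] O move#4: -1:+1/10*, -5:+1/6
[10] X move#5: -1:-1/9*, -5:-1/5
[9] O move#6: -1:+1/8*, -5:+1/4
[8] X move#7: -1:-1/7*, -5:-1/3
[7] O move#8: -1:+1/6*, -5:+1/2
[6] X move#9: -1:-1/5*, -5:-1/1
[5] O move#10: -1:+1/4*, -5:+1/0
[4] X move#11: -1:-1/3*
[3] O move#12: -1:+1/2*
[2] X move#13: -1:-1/1*
[1] O move#14: -1:+1/0*
[0] end (terminal -1, X#15); searched 14 to 14
if X skipped the turn, O would face:
~ [14] O move#1: -1:-1/13*, -5:-1/9
~ [13] X move#2: -1:+1/12*, -5:+1/8
~ [12] O move#3: -1:-1/11*, -5:-1/7
~ [11] X move#4: -1:+1/10*, -5:+1/6
~ [10] O move#5: -1:-1/9*, -5:-1/5
~ [9] X move#6: -1:+1/8*, -5:+1/4
~ [8] O move#7: -1:-1/7*, -5:-1/3
~ [7] X move#8: -1:+1/6*, -5:+1/2
~ [6] O move#9: -1:-1/5*, -5:-1/1
~ [5] X move#10: -1:+1/4*, -5:+1/0
~ [4] O move#11: -1:-1/3*
~ [3] X move#12: -1:+1/2*
~ [2] O move#13: -1:-1/1*
~ [1] X move#14: -1:+1/0*
~ [0] end (terminal -1, O#15); searched 14 to 14
compare (X): move=-1 vs pass=+1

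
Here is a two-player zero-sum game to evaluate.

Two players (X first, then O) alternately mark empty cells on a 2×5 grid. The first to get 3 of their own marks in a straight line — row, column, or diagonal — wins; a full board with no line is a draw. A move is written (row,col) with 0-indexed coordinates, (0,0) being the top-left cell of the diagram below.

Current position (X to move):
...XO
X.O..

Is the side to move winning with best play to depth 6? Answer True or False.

[...XO/X.O..] X move#1: (0,0):-1/X..XO/X.O.., (0,1):+0/.X.XO/X.O..*, (0,2):+0/..XXO/X.O.., (1,1):+0/...XO/XXO.., (1,3):+0/...XO/X.OX., (1,4):+0/...XO/X.O.X
[.X.XO/X.O..] O move#2: (0,0):-1/OX.XO/X.O.., (0,2):+0/.XOXO/X.O..*, (1,1):-1/.X.XO/XOO.., (1,3):-1/.X.XO/X.OO., (1,4):-1/.X.XO/X.O.O
[.XOXO/X.O..] X move#3: (0,0):-1/XXOXO/X.O.., (1,1):+0/.XOXO/XXO..*, (1,3):+0/.XOXO/X.OX., (1,4):+0/.XOXO/X.O.X
[.XOXO/XXO..] O move#4: (0,0):+0/OXOXO/XXO..*, (1,3):+0/.XOXO/XXOO., (1,4):+0/.XOXO/XXO.O
[OXOXO/XXO..] X move#5: (1,3):+0/OXOXO/XXOX.*, (1,4):+0/OXOXO/XXO.X
[OXOXO/XXOX.] O move#6: (1,4):+0/OXOXO/XXOXO*
[OXOXO/XXOXO] end (terminal +0, X#7); searched ...XO/X.O.. to 6

X winning at [...XO/X.O..]: False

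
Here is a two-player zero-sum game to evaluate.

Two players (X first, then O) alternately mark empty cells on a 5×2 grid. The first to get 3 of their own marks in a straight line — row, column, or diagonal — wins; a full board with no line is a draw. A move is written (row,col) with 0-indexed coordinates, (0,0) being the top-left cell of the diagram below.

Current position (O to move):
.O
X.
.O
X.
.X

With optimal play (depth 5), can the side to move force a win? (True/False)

O winning at [.O/X./.O/X./.X]: True

ply 1, O at .O/X./.O/X./.X | (0,0)=-1→OO/X./.O/X./.X; (1,1)=+1→.O/XO/.O/X./.X*; (2,0)=+0→.O/X./OO/X./.X; (3,1)=-1→.O/X./.O/XO/.X; (4,0)=-1→.O/X./.O/X./OX
ply 2: .O/XO/.O/X./.X is terminal -1 (X); from .O/X./.O/X./.X depth 5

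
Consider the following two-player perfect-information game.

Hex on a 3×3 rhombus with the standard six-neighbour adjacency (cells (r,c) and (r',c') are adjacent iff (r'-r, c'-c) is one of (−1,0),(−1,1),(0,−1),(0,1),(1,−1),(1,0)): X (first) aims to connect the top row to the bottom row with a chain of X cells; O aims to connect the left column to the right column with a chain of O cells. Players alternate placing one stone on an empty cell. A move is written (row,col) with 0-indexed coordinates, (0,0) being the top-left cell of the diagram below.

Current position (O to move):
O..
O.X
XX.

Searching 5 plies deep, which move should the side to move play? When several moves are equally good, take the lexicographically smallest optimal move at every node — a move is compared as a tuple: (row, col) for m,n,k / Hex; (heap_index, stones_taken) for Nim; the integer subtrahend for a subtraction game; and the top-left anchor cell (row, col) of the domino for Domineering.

[O../O.X/XX.] O move#1: (0,1):-1/OO./O.X/XX., (0,2):+1/O.O/O.X/XX.*, (1,1):-1/O../OOX/XX., (2,2):-1/O../O.X/XXO
[O.O/O.X/XX.] X move#2: (0,1):-1/OXO/O.X/XX.*, (1,1):-1/O.O/OXX/XX., (2,2):-1/O.O/O.X/XXX
[OXO/O.X/XX.] O move#3: (1,1):+1/OXO/OOX/XX.*, (2,2):-1/OXO/O.X/XXO
[OXO/OOX/XX.] end (terminal -1, X#4); searched O../O.X/XX. to 5

O's best at [O../O.X/XX.]: (0,2)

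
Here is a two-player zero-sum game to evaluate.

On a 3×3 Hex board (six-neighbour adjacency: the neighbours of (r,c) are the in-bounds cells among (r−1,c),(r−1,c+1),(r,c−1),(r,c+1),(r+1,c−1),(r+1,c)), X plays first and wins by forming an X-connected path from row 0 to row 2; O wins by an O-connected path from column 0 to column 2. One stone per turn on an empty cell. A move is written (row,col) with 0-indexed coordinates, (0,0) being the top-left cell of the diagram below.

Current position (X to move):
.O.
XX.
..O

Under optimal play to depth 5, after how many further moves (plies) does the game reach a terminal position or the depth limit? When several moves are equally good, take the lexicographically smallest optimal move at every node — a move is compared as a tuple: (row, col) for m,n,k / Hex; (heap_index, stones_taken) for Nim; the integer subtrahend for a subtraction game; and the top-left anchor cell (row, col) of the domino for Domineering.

[.O./XX./..O] X move#1: (0,0):+1/XO./XX./..O*, (0,2):+1/.OX/XX./..O, (1,2):+1/.O./XXX/..O, (2,0):+1/.O./XX./X.O, (2,1):+1/.O./XX./.XO
[XO./XX./..O] O move#2: (0,2):-1/XOO/XX./..O*, (1,2):-1/XO./XXO/..O, (2,0):-1/XO./XX./O.O, (2,1):-1/XO./XX./.OO
[XOO/XX./..O] X move#3: (1,2):+1/XOO/XXX/..O*, (2,0):+1/XOO/XX./X.O, (2,1):+1/XOO/XX./.XO
[XOO/XXX/..O] O move#4: (2,0):-1/XOO/XXX/O.O*, (2,1):-1/XOO/XXX/.OO
[XOO/XXX/O.O] X move#5: (2,1):+1/XOO/XXX/OXO*
[XOO/XXX/OXO] end (terminal -1, O#6); searched .O./XX./..O to 5

PV length from [.O./XX./..O]: 5 plies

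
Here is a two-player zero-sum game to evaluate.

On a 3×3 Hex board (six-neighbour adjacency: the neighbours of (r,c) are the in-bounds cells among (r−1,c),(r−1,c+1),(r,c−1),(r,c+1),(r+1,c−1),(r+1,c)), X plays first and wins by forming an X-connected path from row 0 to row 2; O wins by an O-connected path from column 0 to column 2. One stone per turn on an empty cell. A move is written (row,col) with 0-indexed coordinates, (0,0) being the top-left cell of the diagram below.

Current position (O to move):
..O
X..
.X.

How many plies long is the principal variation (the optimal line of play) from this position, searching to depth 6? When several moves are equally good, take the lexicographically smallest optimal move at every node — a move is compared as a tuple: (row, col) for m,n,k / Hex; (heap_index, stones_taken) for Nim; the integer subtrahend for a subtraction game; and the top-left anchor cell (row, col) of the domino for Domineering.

PV length from [..O/X../.X.]: 4 plies

ply 1, O at ..O/X../.X. | (0,0)=-1→O.O/X../.X.*; (0,1)=-1→.OO/X../.X.; (1,1)=-1→..O/XO./.X.; (1,2)=-1→..O/X.O/.X.; (2,0)=-1→..O/X../OX.; (2,2)=-1→..O/X../.XO
ply 2, X at O.O/X../.X. | (0,1)=+1→OXO/X../.X.*; (1,1)=-1→O.O/XX./.X.; (1,2)=-1→O.O/X.X/.X.; (2,0)=-1→O.O/X../XX.; (2,2)=-1→O.O/X../.XX
ply 3, O at OXO/X../.X. | (1,1)=-1→OXO/XO./.X.*; (1,2)=-1→OXO/X.O/.X.; (2,0)=-1→OXO/X../OX.; (2,2)=-1→OXO/X../.XO
ply 4, X at OXO/XO./.X. | (1,2)=-1→OXO/XOX/.X.; (2,0)=+1→OXO/XO./XX.*; (2,2)=-1→OXO/XO./.XX
ply 5: OXO/XO./XX. is terminal -1 (O); from ..O/X../.X. depth 6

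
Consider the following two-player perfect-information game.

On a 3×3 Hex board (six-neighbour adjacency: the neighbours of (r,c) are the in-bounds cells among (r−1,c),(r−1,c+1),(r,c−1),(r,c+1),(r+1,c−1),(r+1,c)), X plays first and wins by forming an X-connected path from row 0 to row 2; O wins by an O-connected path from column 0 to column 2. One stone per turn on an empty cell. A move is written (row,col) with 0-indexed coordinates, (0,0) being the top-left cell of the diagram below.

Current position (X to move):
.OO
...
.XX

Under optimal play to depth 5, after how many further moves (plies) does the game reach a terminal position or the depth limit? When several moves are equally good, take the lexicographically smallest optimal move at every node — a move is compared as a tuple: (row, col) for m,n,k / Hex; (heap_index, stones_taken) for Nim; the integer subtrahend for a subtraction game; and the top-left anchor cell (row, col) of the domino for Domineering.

PV length from [.OO/.../.XX]: 2 plies

p1 X@[.OO/.../.XX]: (0,0)[XOO/.../.XX]-1* (1,0)[.OO/X../.XX]-1 (1,1)[.OO/.X./.XX]-1 (1,2)[.OO/..X/.XX]-1 (2,0)[.OO/.../XXX]-1
p2 O@[XOO/.../.XX]: (1,0)[XOO/O../.XX]+1* (1,1)[XOO/.O./.XX]+1 (1,2)[XOO/..O/.XX]-1 (2,0)[XOO/.../OXX]+1
p3 X@[XOO/O../.XX] terminal -1; root [.OO/.../.XX] d5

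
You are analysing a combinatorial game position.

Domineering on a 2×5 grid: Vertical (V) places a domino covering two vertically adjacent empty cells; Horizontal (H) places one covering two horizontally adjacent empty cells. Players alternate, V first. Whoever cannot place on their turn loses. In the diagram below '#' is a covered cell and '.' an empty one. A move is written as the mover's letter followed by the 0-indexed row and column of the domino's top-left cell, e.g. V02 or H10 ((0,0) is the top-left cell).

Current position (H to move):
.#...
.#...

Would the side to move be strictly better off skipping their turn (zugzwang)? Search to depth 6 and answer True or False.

[.#.../.#...] H move#1: H02:-1/.###./.#...*, H03:-1/.#.##/.#..., H12:-1/.#.../.###., H13:-1/.#.../.#.##
[.###./.#...] V move#2: V00:-1/####./##..., V04:+1/.####/.#..#*
[.####/.#..#] H move#3: H12:-1/.####/.####*
[.####/.####] V move#4: V00:+1/#####/#####*
[#####/#####] end (terminal -1, H#5); searched .#.../.#... to 6
pass branch (V moves first from the same position):
  | [.#.../.#...] V move#1: V00:-1/##.../##..., V02:-1/.##../.##.., V03:+1/.#.#./.#.#.*, V04:-1/.#..#/.#..#
  | [.#.#./.#.#.] end (terminal -1, H#2); searched .#.../.#... to 6
H moving scores -1; H passing scores -1

zugzwang(.#.../.#..., H) = False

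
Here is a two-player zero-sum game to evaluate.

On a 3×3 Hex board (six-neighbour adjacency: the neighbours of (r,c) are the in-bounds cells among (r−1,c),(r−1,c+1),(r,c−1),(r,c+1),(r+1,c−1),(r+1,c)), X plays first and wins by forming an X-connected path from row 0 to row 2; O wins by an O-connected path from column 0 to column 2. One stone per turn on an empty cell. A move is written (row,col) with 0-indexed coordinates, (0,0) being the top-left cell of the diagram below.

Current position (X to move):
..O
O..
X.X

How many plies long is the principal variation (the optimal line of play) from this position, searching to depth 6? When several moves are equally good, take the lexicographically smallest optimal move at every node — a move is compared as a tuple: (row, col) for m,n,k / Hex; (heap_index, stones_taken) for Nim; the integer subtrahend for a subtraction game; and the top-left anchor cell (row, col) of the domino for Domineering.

p1 X@[..O/O../X.X]: (0,0)[X.O/O../X.X]-1* (0,1)[.XO/O../X.X]-1 (1,1)[..O/OX./X.X]-1 (1,2)[..O/O.X/X.X]-1 (2,1)[..O/O../XXX]-1
p2 O@[X.O/O../X.X]: (0,1)[XOO/O../X.X]+1* (1,1)[X.O/OO./X.X]+1 (1,2)[X.O/O.O/X.X]+1 (2,1)[X.O/O../XOX]+1
p3 X@[XOO/O../X.X] terminal -1; root [..O/O../X.X] d6

PV length from [..O/O../X.X]: 2 plies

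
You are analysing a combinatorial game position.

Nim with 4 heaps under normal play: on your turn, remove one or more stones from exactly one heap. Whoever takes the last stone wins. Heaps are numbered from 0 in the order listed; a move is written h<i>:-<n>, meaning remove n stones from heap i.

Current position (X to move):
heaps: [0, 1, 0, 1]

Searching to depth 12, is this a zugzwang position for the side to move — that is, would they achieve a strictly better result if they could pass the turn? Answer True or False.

ply 1, X at (0,1,0,1) | h1:-1=-1→(0,0,0,1)*; h3:-1=-1→(0,1,0,0)
ply 2, O at (0,0,0,1) | h3:-1=+1→(0,0,0,0)*
ply 3: (0,0,0,0) is terminal -1 (X); from (0,1,0,1) depth 12
suppose X passes — search the same position with O to move:
pass> ply 1, O at (0,1,0,1) | h1:-1=-1→(0,0,0,1)*; h3:-1=-1→(0,1,0,0)
pass> ply 2, X at (0,0,0,1) | h3:-1=+1→(0,0,0,0)*
pass> ply 3: (0,0,0,0) is terminal -1 (O); from (0,1,0,1) depth 12
for X: play -1, pass +1

zugzwang((0,1,0,1), X) = True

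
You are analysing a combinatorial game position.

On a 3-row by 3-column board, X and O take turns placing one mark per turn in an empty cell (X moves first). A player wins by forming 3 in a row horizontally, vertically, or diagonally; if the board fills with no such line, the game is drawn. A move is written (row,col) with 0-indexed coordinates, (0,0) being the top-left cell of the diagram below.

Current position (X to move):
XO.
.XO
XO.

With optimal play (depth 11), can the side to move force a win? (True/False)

[XO./.XO/XO.] X move#1: (0,2):+1/XOX/.XO/XO.*, (1,0):+1/XO./XXO/XO., (2,2):+1/XO./.XO/XOX
[XOX/.XO/XO.] end (terminal -1, O#2); searched XO./.XO/XO. to 11

X winning at [XO./.XO/XO.]: True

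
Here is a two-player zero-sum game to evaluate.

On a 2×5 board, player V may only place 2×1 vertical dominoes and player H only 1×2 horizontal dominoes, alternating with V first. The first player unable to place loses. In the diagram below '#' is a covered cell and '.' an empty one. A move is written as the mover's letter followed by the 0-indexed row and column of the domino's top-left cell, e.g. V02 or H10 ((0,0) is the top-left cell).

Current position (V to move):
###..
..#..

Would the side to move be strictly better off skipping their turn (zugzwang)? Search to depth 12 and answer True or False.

zugzwang(###../..#.., V) = False

p1 V@[###../..#..]: V03[####./..##.]+1* V04[###.#/..#.#]+1
p2 H@[####./..##.]: H10[####./####.]-1*
p3 V@[####./####.]: V04[#####/#####]+1*
p4 H@[#####/#####] terminal -1; root [###../..#..] d12
if V skipped the turn, H would face:
~ p1 H@[###../..#..]: H03[#####/..#..]+1* H10[###../###..]-1 H13[###../..###]+1
~ p2 V@[#####/..#..] terminal -1; root [###../..#..] d12
compare (V): move=+1 vs pass=-1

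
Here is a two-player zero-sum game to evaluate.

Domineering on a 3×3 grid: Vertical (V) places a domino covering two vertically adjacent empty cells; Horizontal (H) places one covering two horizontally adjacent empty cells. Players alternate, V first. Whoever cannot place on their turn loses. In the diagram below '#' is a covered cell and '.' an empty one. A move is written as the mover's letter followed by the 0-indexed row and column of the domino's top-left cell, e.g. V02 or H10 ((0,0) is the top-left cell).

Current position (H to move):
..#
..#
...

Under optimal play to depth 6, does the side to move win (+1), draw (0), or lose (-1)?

value(..#/..#/..., H) = +1

ply 1, H at ..#/..#/... | H00=-1→###/..#/...; H10=+1→..#/###/...*; H20=-1→..#/..#/##.; H21=-1→..#/..#/.##
ply 2: ..#/###/... is terminal -1 (V); from ..#/..#/... depth 6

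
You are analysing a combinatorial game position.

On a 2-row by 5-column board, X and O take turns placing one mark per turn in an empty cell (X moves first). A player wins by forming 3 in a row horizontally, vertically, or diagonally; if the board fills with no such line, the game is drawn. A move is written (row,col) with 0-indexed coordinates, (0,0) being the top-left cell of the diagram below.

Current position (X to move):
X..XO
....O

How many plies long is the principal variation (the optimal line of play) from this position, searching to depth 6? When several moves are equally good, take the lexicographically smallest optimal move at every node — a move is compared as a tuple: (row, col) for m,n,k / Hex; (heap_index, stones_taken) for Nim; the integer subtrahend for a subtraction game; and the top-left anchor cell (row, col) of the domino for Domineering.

PV length from [X..XO/....O]: 6 plies

p1 X@[X..XO/....O]: (0,1)[XX.XO/....O]+0* (0,2)[X.XXO/....O]+0 (1,0)[X..XO/X...O]+0 (1,1)[X..XO/.X..O]+0 (1,2)[X..XO/..X.O]+0 (1,3)[X..XO/...XO]+0
p2 O@[XX.XO/....O]: (0,2)[XXOXO/....O]+0* (1,0)[XX.XO/O...O]-1 (1,1)[XX.XO/.O..O]-1 (1,2)[XX.XO/..O.O]-1 (1,3)[XX.XO/...OO]-1
p3 X@[XXOXO/....O]: (1,0)[XXOXO/X...O]+0* (1,1)[XXOXO/.X..O]+0 (1,2)[XXOXO/..X.O]+0 (1,3)[XXOXO/...XO]+0
p4 O@[XXOXO/X...O]: (1,1)[XXOXO/XO..O]+0* (1,2)[XXOXO/X.O.O]+0 (1,3)[XXOXO/X..OO]+0
p5 X@[XXOXO/XO..O]: (1,2)[XXOXO/XOX.O]+0* (1,3)[XXOXO/XO.XO]+0
p6 O@[XXOXO/XOX.O]: (1,3)[XXOXO/XOXOO]+0*
p7 X@[XXOXO/XOXOO] terminal +0; root [X..XO/....O] d6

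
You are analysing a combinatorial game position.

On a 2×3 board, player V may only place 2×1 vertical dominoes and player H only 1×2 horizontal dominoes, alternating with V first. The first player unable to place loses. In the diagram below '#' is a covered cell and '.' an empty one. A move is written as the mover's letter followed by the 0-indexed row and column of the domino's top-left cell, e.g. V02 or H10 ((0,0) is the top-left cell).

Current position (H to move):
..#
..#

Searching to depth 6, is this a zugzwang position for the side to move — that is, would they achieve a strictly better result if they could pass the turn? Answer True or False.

zugzwang(..#/..#, H) = False

p1 H@[..#/..#]: H00[###/..#]+1* H10[..#/###]+1
p2 V@[###/..#] terminal -1; root [..#/..#] d6
pass branch (V moves first from the same position):
  | p1 V@[..#/..#]: V00[#.#/#.#]+1* V01[.##/.##]+1
  | p2 H@[#.#/#.#] terminal -1; root [..#/..#] d6
H moving scores +1; H passing scores -1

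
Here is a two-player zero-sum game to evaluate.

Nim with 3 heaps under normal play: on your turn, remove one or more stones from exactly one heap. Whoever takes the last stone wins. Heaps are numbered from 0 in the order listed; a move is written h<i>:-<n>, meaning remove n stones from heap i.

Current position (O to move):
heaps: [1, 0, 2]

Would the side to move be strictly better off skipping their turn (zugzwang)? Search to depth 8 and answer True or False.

zugzwang((1,0,2), O) = False

[(1,0,2)] O move#1: h0:-1:-1/(0,0,2), h2:-1:+1/(1,0,1)*, h2:-2:-1/(1,0,0)
[(1,0,1)] X move#2: h0:-1:-1/(0,0,1)*, h2:-1:-1/(1,0,0)
[(0,0,1)] O move#3: h2:-1:+1/(0,0,0)*
[(0,0,0)] end (terminal -1, X#4); searched (1,0,2) to 8
if O skipped the turn, X would face:
~ [(1,0,2)] X move#1: h0:-1:-1/(0,0,2), h2:-1:+1/(1,0,1)*, h2:-2:-1/(1,0,0)
~ [(1,0,1)] O move#2: h0:-1:-1/(0,0,1)*, h2:-1:-1/(1,0,0)
~ [(0,0,1)] X move#3: h2:-1:+1/(0,0,0)*
~ [(0,0,0)] end (terminal -1, O#4); searched (1,0,2) to 8
compare (O): move=+1 vs pass=-1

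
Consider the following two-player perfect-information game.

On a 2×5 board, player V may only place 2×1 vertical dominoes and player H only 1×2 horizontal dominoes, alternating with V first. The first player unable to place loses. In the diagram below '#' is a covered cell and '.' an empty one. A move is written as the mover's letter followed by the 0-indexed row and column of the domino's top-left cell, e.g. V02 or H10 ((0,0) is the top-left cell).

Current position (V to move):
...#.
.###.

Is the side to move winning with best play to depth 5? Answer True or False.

[...#./.###.] V move#1: V00:+1/#..#./####.*, V04:-1/...##/.####
[#..#./####.] H move#2: H01:-1/####./####.*
[####./####.] V move#3: V04:+1/#####/#####*
[#####/#####] end (terminal -1, H#4); searched ...#./.###. to 5

V winning at [...#./.###.]: True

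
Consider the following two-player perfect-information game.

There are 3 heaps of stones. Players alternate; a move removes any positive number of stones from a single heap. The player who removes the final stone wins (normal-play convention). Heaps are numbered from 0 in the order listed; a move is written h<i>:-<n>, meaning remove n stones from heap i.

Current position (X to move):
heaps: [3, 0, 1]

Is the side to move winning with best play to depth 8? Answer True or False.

ply 1, X at (3,0,1) | h0:-1=-1→(2,0,1); h0:-2=+1→(1,0,1)*; h0:-3=-1→(0,0,1); h2:-1=-1→(3,0,0)
ply 2, O at (1,0,1) | h0:-1=-1→(0,0,1)*; h2:-1=-1→(1,0,0)
ply 3, X at (0,0,1) | h2:-1=+1→(0,0,0)*
ply 4: (0,0,0) is terminal -1 (O); from (3,0,1) depth 8

X winning at [(3,0,1)]: True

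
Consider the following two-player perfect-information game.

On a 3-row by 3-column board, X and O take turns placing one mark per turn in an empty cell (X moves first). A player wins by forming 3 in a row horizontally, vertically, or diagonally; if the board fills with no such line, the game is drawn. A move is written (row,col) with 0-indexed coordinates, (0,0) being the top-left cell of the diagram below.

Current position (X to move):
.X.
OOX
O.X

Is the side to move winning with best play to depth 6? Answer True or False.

p1 X@[.X./OOX/O.X]: (0,0)[XX./OOX/O.X]-1 (0,2)[.XX/OOX/O.X]+1* (2,1)[.X./OOX/OXX]-1
p2 O@[.XX/OOX/O.X] terminal -1; root [.X./OOX/O.X] d6

X winning at [.X./OOX/O.X]: True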